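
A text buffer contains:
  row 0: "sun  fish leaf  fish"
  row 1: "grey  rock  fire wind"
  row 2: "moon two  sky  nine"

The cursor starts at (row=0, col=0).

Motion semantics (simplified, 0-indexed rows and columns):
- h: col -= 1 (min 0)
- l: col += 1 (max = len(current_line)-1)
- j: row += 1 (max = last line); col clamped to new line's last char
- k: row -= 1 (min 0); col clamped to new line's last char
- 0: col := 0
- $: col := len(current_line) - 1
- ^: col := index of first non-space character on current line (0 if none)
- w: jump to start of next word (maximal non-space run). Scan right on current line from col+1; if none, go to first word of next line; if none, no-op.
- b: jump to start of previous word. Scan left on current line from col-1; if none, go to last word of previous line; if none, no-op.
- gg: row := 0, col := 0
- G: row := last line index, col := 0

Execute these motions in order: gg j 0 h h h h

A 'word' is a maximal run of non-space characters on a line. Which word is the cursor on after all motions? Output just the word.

After 1 (gg): row=0 col=0 char='s'
After 2 (j): row=1 col=0 char='g'
After 3 (0): row=1 col=0 char='g'
After 4 (h): row=1 col=0 char='g'
After 5 (h): row=1 col=0 char='g'
After 6 (h): row=1 col=0 char='g'
After 7 (h): row=1 col=0 char='g'

Answer: grey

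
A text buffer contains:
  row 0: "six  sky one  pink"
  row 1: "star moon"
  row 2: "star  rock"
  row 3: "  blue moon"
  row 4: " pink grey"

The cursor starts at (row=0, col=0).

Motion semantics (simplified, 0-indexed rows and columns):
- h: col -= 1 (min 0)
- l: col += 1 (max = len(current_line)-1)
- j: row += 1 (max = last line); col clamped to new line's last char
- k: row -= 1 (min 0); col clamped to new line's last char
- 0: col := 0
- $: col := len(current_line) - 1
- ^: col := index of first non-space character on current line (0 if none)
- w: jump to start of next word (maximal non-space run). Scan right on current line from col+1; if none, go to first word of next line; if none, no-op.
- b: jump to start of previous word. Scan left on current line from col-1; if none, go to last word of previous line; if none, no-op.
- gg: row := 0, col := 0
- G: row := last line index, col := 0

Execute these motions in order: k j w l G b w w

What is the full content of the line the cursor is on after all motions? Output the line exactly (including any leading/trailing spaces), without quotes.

After 1 (k): row=0 col=0 char='s'
After 2 (j): row=1 col=0 char='s'
After 3 (w): row=1 col=5 char='m'
After 4 (l): row=1 col=6 char='o'
After 5 (G): row=4 col=0 char='_'
After 6 (b): row=3 col=7 char='m'
After 7 (w): row=4 col=1 char='p'
After 8 (w): row=4 col=6 char='g'

Answer:  pink grey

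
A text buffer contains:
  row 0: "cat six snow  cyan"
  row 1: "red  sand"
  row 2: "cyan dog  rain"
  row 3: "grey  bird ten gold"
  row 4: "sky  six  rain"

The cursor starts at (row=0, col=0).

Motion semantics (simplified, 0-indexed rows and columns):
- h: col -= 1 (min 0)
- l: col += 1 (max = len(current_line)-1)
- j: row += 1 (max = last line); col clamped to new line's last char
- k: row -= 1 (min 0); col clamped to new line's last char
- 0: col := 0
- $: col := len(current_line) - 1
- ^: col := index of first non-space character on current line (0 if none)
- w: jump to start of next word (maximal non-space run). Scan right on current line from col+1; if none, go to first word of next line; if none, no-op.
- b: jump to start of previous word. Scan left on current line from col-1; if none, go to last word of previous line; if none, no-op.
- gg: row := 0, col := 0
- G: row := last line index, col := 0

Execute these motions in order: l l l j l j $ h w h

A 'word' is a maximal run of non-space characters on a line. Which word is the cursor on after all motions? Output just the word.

After 1 (l): row=0 col=1 char='a'
After 2 (l): row=0 col=2 char='t'
After 3 (l): row=0 col=3 char='_'
After 4 (j): row=1 col=3 char='_'
After 5 (l): row=1 col=4 char='_'
After 6 (j): row=2 col=4 char='_'
After 7 ($): row=2 col=13 char='n'
After 8 (h): row=2 col=12 char='i'
After 9 (w): row=3 col=0 char='g'
After 10 (h): row=3 col=0 char='g'

Answer: grey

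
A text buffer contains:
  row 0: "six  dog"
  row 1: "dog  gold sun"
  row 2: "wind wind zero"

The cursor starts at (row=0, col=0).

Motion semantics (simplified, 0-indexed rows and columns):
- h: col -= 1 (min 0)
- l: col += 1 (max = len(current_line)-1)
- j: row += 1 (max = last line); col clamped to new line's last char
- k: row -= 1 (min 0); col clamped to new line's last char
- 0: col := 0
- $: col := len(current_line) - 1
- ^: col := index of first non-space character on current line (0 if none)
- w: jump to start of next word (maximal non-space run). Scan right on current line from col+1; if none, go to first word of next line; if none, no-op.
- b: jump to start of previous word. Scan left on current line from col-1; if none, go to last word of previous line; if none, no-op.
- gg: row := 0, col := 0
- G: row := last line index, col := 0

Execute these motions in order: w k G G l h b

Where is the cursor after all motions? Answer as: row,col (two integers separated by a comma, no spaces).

Answer: 1,10

Derivation:
After 1 (w): row=0 col=5 char='d'
After 2 (k): row=0 col=5 char='d'
After 3 (G): row=2 col=0 char='w'
After 4 (G): row=2 col=0 char='w'
After 5 (l): row=2 col=1 char='i'
After 6 (h): row=2 col=0 char='w'
After 7 (b): row=1 col=10 char='s'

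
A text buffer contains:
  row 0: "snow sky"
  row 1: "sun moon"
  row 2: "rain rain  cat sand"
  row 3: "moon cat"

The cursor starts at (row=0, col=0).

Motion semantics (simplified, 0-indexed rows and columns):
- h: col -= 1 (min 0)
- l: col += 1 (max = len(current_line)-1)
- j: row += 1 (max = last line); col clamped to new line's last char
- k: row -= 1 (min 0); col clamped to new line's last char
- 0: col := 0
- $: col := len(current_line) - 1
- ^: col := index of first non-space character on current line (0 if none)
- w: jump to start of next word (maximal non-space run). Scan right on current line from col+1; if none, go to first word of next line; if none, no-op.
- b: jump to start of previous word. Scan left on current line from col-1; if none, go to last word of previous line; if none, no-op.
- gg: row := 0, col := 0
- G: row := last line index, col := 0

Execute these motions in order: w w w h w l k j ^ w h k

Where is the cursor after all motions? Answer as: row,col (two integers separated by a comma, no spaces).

After 1 (w): row=0 col=5 char='s'
After 2 (w): row=1 col=0 char='s'
After 3 (w): row=1 col=4 char='m'
After 4 (h): row=1 col=3 char='_'
After 5 (w): row=1 col=4 char='m'
After 6 (l): row=1 col=5 char='o'
After 7 (k): row=0 col=5 char='s'
After 8 (j): row=1 col=5 char='o'
After 9 (^): row=1 col=0 char='s'
After 10 (w): row=1 col=4 char='m'
After 11 (h): row=1 col=3 char='_'
After 12 (k): row=0 col=3 char='w'

Answer: 0,3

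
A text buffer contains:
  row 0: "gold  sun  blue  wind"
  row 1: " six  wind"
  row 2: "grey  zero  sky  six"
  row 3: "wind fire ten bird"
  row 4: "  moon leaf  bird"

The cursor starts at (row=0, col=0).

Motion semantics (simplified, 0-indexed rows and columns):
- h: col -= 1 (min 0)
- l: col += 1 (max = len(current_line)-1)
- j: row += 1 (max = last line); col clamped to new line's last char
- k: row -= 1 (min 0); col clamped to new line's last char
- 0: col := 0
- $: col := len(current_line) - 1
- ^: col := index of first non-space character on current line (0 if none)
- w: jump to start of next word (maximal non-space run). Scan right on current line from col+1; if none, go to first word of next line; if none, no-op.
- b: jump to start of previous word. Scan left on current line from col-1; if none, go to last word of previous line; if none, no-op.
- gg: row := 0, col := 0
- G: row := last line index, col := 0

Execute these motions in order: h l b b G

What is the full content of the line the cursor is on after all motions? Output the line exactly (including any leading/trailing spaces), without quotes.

Answer:   moon leaf  bird

Derivation:
After 1 (h): row=0 col=0 char='g'
After 2 (l): row=0 col=1 char='o'
After 3 (b): row=0 col=0 char='g'
After 4 (b): row=0 col=0 char='g'
After 5 (G): row=4 col=0 char='_'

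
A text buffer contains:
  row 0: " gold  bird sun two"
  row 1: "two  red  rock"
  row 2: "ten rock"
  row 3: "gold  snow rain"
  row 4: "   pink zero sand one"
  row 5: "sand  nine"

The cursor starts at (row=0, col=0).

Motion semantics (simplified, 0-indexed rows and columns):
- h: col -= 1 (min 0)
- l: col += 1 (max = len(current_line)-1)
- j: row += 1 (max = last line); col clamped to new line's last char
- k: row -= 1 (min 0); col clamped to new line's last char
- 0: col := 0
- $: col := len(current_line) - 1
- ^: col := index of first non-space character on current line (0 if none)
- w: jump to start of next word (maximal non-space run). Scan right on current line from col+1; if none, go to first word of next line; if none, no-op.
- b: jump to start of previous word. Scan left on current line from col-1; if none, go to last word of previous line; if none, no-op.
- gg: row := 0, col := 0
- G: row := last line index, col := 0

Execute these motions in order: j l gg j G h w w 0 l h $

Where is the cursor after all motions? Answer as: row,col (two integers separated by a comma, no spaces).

After 1 (j): row=1 col=0 char='t'
After 2 (l): row=1 col=1 char='w'
After 3 (gg): row=0 col=0 char='_'
After 4 (j): row=1 col=0 char='t'
After 5 (G): row=5 col=0 char='s'
After 6 (h): row=5 col=0 char='s'
After 7 (w): row=5 col=6 char='n'
After 8 (w): row=5 col=6 char='n'
After 9 (0): row=5 col=0 char='s'
After 10 (l): row=5 col=1 char='a'
After 11 (h): row=5 col=0 char='s'
After 12 ($): row=5 col=9 char='e'

Answer: 5,9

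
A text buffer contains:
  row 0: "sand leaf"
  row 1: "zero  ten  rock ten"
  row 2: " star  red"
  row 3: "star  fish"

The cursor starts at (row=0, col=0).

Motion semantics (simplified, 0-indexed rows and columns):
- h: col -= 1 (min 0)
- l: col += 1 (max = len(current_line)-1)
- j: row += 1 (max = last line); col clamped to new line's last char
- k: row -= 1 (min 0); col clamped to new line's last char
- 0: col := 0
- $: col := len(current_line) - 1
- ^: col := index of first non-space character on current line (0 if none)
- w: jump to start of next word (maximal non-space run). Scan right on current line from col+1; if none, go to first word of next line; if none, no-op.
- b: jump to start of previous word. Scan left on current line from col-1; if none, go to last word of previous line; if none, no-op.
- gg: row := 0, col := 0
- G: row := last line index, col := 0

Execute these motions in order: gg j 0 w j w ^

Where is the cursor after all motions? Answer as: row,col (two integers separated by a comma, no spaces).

After 1 (gg): row=0 col=0 char='s'
After 2 (j): row=1 col=0 char='z'
After 3 (0): row=1 col=0 char='z'
After 4 (w): row=1 col=6 char='t'
After 5 (j): row=2 col=6 char='_'
After 6 (w): row=2 col=7 char='r'
After 7 (^): row=2 col=1 char='s'

Answer: 2,1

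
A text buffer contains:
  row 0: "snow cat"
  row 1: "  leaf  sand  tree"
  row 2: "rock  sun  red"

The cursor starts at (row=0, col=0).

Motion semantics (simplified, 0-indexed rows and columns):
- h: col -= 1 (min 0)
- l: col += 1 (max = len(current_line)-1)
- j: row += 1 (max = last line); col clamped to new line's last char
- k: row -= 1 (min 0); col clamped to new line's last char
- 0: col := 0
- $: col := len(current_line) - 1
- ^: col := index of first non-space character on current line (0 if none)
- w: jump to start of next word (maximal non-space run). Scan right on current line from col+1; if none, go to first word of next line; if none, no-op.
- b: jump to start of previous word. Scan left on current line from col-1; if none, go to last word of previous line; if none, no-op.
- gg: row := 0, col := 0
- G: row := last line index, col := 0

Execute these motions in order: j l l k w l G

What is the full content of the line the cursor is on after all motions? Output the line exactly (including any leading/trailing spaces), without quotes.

Answer: rock  sun  red

Derivation:
After 1 (j): row=1 col=0 char='_'
After 2 (l): row=1 col=1 char='_'
After 3 (l): row=1 col=2 char='l'
After 4 (k): row=0 col=2 char='o'
After 5 (w): row=0 col=5 char='c'
After 6 (l): row=0 col=6 char='a'
After 7 (G): row=2 col=0 char='r'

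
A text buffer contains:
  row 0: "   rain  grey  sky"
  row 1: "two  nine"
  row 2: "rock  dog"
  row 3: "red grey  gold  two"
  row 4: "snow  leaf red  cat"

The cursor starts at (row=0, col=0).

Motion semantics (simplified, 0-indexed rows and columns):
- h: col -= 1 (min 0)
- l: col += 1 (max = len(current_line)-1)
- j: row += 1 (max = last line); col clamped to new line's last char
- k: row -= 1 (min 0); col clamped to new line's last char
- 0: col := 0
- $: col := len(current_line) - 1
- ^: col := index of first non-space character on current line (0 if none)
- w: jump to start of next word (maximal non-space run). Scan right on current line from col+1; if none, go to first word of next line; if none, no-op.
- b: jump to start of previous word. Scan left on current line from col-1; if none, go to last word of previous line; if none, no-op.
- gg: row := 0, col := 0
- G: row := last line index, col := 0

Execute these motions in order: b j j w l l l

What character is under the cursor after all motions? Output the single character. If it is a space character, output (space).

Answer: g

Derivation:
After 1 (b): row=0 col=0 char='_'
After 2 (j): row=1 col=0 char='t'
After 3 (j): row=2 col=0 char='r'
After 4 (w): row=2 col=6 char='d'
After 5 (l): row=2 col=7 char='o'
After 6 (l): row=2 col=8 char='g'
After 7 (l): row=2 col=8 char='g'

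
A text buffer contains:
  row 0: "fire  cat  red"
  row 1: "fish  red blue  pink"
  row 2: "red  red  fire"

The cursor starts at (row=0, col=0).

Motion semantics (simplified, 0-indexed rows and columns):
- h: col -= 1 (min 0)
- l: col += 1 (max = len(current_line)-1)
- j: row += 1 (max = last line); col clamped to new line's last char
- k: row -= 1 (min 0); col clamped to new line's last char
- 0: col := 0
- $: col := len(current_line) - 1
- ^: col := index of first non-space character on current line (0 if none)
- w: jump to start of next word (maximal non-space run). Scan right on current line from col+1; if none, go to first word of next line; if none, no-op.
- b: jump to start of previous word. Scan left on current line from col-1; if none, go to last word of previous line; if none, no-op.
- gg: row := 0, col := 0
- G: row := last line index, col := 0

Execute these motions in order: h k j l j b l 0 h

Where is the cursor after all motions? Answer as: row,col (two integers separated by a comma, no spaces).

Answer: 2,0

Derivation:
After 1 (h): row=0 col=0 char='f'
After 2 (k): row=0 col=0 char='f'
After 3 (j): row=1 col=0 char='f'
After 4 (l): row=1 col=1 char='i'
After 5 (j): row=2 col=1 char='e'
After 6 (b): row=2 col=0 char='r'
After 7 (l): row=2 col=1 char='e'
After 8 (0): row=2 col=0 char='r'
After 9 (h): row=2 col=0 char='r'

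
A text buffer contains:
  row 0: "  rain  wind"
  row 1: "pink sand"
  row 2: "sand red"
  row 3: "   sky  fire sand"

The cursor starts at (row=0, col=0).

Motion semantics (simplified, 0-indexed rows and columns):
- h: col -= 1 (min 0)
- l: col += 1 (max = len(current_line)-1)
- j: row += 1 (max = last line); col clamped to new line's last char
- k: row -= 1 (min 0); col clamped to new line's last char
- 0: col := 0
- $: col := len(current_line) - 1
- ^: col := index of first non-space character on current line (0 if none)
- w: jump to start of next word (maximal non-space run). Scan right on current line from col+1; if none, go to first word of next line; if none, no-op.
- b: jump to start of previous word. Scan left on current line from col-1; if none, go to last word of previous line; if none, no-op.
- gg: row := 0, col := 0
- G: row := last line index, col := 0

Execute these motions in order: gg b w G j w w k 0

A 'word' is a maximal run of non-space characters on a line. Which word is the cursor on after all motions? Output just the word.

After 1 (gg): row=0 col=0 char='_'
After 2 (b): row=0 col=0 char='_'
After 3 (w): row=0 col=2 char='r'
After 4 (G): row=3 col=0 char='_'
After 5 (j): row=3 col=0 char='_'
After 6 (w): row=3 col=3 char='s'
After 7 (w): row=3 col=8 char='f'
After 8 (k): row=2 col=7 char='d'
After 9 (0): row=2 col=0 char='s'

Answer: sand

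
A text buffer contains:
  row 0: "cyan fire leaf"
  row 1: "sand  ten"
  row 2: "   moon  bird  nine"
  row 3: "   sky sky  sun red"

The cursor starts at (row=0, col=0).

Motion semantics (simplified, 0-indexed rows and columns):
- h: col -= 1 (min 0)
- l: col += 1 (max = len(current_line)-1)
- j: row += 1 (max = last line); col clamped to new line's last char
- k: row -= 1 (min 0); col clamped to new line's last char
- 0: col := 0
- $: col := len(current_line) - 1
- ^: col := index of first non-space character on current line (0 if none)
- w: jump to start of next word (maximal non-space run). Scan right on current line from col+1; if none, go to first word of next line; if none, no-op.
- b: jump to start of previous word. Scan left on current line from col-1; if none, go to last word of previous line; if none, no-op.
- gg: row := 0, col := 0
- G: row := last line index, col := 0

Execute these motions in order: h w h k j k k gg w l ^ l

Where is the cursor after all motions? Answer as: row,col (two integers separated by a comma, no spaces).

After 1 (h): row=0 col=0 char='c'
After 2 (w): row=0 col=5 char='f'
After 3 (h): row=0 col=4 char='_'
After 4 (k): row=0 col=4 char='_'
After 5 (j): row=1 col=4 char='_'
After 6 (k): row=0 col=4 char='_'
After 7 (k): row=0 col=4 char='_'
After 8 (gg): row=0 col=0 char='c'
After 9 (w): row=0 col=5 char='f'
After 10 (l): row=0 col=6 char='i'
After 11 (^): row=0 col=0 char='c'
After 12 (l): row=0 col=1 char='y'

Answer: 0,1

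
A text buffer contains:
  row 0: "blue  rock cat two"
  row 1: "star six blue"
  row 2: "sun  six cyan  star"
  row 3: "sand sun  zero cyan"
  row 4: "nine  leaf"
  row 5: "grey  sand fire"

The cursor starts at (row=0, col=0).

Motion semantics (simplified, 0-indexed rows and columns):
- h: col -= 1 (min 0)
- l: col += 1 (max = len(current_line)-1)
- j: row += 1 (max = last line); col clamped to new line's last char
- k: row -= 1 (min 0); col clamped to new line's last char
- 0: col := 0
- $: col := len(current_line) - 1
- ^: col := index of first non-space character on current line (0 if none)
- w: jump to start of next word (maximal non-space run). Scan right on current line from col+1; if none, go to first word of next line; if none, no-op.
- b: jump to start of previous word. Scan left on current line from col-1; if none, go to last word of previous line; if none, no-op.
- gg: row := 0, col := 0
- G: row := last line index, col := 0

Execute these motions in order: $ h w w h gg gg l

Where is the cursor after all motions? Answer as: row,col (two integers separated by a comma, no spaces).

Answer: 0,1

Derivation:
After 1 ($): row=0 col=17 char='o'
After 2 (h): row=0 col=16 char='w'
After 3 (w): row=1 col=0 char='s'
After 4 (w): row=1 col=5 char='s'
After 5 (h): row=1 col=4 char='_'
After 6 (gg): row=0 col=0 char='b'
After 7 (gg): row=0 col=0 char='b'
After 8 (l): row=0 col=1 char='l'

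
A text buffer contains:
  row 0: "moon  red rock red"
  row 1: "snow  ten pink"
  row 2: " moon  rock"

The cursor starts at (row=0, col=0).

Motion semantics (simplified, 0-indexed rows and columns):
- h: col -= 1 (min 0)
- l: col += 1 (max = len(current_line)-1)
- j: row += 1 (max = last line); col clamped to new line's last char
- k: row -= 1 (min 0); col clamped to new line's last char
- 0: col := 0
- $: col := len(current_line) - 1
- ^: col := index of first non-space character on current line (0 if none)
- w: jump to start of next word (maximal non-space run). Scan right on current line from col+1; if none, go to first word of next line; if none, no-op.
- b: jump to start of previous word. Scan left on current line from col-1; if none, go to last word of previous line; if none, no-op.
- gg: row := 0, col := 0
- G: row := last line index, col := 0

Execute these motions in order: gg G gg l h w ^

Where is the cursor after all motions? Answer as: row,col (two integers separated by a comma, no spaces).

Answer: 0,0

Derivation:
After 1 (gg): row=0 col=0 char='m'
After 2 (G): row=2 col=0 char='_'
After 3 (gg): row=0 col=0 char='m'
After 4 (l): row=0 col=1 char='o'
After 5 (h): row=0 col=0 char='m'
After 6 (w): row=0 col=6 char='r'
After 7 (^): row=0 col=0 char='m'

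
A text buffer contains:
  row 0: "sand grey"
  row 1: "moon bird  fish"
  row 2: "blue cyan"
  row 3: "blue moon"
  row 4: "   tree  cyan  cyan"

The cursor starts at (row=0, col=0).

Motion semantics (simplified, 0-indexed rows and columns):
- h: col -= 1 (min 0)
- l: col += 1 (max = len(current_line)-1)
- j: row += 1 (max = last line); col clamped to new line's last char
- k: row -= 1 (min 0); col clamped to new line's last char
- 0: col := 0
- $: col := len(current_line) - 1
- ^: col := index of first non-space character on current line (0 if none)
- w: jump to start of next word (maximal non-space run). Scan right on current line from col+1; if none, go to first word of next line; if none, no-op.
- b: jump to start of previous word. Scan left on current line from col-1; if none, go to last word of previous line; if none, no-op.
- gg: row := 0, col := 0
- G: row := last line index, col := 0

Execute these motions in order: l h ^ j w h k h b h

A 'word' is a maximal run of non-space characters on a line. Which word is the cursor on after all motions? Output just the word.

After 1 (l): row=0 col=1 char='a'
After 2 (h): row=0 col=0 char='s'
After 3 (^): row=0 col=0 char='s'
After 4 (j): row=1 col=0 char='m'
After 5 (w): row=1 col=5 char='b'
After 6 (h): row=1 col=4 char='_'
After 7 (k): row=0 col=4 char='_'
After 8 (h): row=0 col=3 char='d'
After 9 (b): row=0 col=0 char='s'
After 10 (h): row=0 col=0 char='s'

Answer: sand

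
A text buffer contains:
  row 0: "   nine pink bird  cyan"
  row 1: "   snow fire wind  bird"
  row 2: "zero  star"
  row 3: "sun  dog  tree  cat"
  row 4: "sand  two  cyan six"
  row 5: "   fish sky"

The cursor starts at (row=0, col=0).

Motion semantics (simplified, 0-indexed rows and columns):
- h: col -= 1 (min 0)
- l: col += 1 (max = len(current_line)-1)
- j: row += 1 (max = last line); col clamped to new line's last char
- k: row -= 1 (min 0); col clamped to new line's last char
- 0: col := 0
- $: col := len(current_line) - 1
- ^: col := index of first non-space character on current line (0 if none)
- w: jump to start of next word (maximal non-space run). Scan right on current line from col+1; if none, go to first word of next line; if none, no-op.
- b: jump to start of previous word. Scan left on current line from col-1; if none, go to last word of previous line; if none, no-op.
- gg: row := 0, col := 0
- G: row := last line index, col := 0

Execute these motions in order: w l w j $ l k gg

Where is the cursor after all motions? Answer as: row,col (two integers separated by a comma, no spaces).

After 1 (w): row=0 col=3 char='n'
After 2 (l): row=0 col=4 char='i'
After 3 (w): row=0 col=8 char='p'
After 4 (j): row=1 col=8 char='f'
After 5 ($): row=1 col=22 char='d'
After 6 (l): row=1 col=22 char='d'
After 7 (k): row=0 col=22 char='n'
After 8 (gg): row=0 col=0 char='_'

Answer: 0,0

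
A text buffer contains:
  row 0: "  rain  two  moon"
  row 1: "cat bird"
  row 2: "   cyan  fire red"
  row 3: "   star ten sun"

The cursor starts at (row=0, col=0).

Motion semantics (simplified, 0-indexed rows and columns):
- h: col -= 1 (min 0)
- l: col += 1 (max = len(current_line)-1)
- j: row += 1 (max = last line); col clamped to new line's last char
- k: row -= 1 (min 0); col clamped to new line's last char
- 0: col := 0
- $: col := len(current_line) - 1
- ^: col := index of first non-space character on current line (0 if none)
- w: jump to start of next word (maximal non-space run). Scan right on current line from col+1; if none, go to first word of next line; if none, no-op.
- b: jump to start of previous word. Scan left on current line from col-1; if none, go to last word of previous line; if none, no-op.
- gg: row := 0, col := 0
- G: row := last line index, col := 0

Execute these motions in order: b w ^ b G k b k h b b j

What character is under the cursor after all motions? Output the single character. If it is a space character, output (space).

Answer: t

Derivation:
After 1 (b): row=0 col=0 char='_'
After 2 (w): row=0 col=2 char='r'
After 3 (^): row=0 col=2 char='r'
After 4 (b): row=0 col=2 char='r'
After 5 (G): row=3 col=0 char='_'
After 6 (k): row=2 col=0 char='_'
After 7 (b): row=1 col=4 char='b'
After 8 (k): row=0 col=4 char='i'
After 9 (h): row=0 col=3 char='a'
After 10 (b): row=0 col=2 char='r'
After 11 (b): row=0 col=2 char='r'
After 12 (j): row=1 col=2 char='t'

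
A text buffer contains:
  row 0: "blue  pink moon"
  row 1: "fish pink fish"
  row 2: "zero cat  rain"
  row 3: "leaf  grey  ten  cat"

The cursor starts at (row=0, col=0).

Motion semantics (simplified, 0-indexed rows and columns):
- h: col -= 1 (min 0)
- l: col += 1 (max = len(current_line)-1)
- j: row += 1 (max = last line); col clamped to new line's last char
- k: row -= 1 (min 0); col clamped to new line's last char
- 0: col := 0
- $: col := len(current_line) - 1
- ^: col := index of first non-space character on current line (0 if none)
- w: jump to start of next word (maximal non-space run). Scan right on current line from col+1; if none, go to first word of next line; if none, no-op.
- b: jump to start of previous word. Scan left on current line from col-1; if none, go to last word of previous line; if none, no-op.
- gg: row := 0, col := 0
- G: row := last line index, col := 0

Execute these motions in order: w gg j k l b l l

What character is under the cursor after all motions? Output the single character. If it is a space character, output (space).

After 1 (w): row=0 col=6 char='p'
After 2 (gg): row=0 col=0 char='b'
After 3 (j): row=1 col=0 char='f'
After 4 (k): row=0 col=0 char='b'
After 5 (l): row=0 col=1 char='l'
After 6 (b): row=0 col=0 char='b'
After 7 (l): row=0 col=1 char='l'
After 8 (l): row=0 col=2 char='u'

Answer: u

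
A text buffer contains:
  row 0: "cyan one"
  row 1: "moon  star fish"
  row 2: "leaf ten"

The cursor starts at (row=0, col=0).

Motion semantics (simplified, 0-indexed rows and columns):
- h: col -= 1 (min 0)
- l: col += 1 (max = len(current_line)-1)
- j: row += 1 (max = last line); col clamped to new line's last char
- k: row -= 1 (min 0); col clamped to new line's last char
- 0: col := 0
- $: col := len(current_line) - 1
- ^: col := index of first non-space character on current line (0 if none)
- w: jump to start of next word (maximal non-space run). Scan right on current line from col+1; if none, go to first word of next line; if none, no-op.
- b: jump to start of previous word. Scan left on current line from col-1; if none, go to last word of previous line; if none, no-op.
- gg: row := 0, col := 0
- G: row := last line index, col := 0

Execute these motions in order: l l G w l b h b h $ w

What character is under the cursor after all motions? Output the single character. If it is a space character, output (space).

After 1 (l): row=0 col=1 char='y'
After 2 (l): row=0 col=2 char='a'
After 3 (G): row=2 col=0 char='l'
After 4 (w): row=2 col=5 char='t'
After 5 (l): row=2 col=6 char='e'
After 6 (b): row=2 col=5 char='t'
After 7 (h): row=2 col=4 char='_'
After 8 (b): row=2 col=0 char='l'
After 9 (h): row=2 col=0 char='l'
After 10 ($): row=2 col=7 char='n'
After 11 (w): row=2 col=7 char='n'

Answer: n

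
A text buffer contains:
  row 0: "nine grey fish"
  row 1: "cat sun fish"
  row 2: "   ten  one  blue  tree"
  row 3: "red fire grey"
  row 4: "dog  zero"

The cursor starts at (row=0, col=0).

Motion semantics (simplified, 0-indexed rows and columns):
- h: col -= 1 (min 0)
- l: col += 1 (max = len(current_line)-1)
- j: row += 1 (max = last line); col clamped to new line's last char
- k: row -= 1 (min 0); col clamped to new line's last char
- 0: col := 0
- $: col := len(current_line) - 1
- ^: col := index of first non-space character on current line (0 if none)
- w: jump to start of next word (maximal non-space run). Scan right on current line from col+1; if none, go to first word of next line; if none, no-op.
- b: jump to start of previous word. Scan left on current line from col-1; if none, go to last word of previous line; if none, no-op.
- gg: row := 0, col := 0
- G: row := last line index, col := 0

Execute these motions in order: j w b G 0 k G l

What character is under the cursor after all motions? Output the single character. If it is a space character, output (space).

After 1 (j): row=1 col=0 char='c'
After 2 (w): row=1 col=4 char='s'
After 3 (b): row=1 col=0 char='c'
After 4 (G): row=4 col=0 char='d'
After 5 (0): row=4 col=0 char='d'
After 6 (k): row=3 col=0 char='r'
After 7 (G): row=4 col=0 char='d'
After 8 (l): row=4 col=1 char='o'

Answer: o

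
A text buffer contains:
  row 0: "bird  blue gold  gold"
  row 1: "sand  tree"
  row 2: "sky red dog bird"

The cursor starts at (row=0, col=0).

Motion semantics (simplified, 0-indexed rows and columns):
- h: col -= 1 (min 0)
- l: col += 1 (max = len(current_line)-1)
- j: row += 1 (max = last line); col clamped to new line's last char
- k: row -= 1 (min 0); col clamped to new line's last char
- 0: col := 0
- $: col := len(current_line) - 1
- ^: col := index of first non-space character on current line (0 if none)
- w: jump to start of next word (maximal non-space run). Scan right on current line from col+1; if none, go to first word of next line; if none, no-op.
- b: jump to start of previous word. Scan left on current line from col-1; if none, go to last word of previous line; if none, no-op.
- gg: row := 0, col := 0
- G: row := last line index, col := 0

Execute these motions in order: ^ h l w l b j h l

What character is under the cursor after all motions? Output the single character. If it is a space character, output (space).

After 1 (^): row=0 col=0 char='b'
After 2 (h): row=0 col=0 char='b'
After 3 (l): row=0 col=1 char='i'
After 4 (w): row=0 col=6 char='b'
After 5 (l): row=0 col=7 char='l'
After 6 (b): row=0 col=6 char='b'
After 7 (j): row=1 col=6 char='t'
After 8 (h): row=1 col=5 char='_'
After 9 (l): row=1 col=6 char='t'

Answer: t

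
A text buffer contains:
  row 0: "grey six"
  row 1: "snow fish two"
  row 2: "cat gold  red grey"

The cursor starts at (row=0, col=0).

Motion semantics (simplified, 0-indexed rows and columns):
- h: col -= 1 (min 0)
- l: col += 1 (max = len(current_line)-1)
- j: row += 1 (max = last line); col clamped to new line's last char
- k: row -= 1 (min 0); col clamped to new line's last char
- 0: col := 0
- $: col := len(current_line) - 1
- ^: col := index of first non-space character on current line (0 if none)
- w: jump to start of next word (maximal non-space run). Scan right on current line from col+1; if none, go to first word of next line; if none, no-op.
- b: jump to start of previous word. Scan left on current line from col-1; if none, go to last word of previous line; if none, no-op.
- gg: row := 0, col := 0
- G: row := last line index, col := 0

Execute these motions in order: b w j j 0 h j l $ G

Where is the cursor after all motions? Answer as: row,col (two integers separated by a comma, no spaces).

Answer: 2,0

Derivation:
After 1 (b): row=0 col=0 char='g'
After 2 (w): row=0 col=5 char='s'
After 3 (j): row=1 col=5 char='f'
After 4 (j): row=2 col=5 char='o'
After 5 (0): row=2 col=0 char='c'
After 6 (h): row=2 col=0 char='c'
After 7 (j): row=2 col=0 char='c'
After 8 (l): row=2 col=1 char='a'
After 9 ($): row=2 col=17 char='y'
After 10 (G): row=2 col=0 char='c'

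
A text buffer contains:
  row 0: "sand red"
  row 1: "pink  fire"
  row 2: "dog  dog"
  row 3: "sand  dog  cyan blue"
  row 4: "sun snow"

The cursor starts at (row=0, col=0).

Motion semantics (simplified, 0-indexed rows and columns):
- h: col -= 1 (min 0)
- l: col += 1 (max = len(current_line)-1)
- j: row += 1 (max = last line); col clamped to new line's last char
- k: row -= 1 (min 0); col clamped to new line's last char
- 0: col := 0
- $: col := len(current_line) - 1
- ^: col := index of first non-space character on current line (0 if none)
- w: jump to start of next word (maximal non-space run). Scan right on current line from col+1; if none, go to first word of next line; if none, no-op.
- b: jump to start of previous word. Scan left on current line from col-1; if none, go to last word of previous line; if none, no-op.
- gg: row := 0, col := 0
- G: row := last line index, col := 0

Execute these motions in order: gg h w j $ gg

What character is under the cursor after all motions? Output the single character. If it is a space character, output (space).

After 1 (gg): row=0 col=0 char='s'
After 2 (h): row=0 col=0 char='s'
After 3 (w): row=0 col=5 char='r'
After 4 (j): row=1 col=5 char='_'
After 5 ($): row=1 col=9 char='e'
After 6 (gg): row=0 col=0 char='s'

Answer: s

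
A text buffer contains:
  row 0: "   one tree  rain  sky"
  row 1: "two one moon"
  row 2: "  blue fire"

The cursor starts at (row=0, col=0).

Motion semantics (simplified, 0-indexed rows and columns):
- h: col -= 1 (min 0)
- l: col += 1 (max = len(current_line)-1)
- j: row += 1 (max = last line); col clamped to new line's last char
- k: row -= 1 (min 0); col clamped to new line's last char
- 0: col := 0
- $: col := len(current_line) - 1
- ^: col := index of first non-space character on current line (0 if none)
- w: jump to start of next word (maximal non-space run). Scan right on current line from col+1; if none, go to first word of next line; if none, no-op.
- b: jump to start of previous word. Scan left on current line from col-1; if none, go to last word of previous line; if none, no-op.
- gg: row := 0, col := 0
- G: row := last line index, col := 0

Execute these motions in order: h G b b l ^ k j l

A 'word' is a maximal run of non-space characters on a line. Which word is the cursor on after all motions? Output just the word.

Answer: two

Derivation:
After 1 (h): row=0 col=0 char='_'
After 2 (G): row=2 col=0 char='_'
After 3 (b): row=1 col=8 char='m'
After 4 (b): row=1 col=4 char='o'
After 5 (l): row=1 col=5 char='n'
After 6 (^): row=1 col=0 char='t'
After 7 (k): row=0 col=0 char='_'
After 8 (j): row=1 col=0 char='t'
After 9 (l): row=1 col=1 char='w'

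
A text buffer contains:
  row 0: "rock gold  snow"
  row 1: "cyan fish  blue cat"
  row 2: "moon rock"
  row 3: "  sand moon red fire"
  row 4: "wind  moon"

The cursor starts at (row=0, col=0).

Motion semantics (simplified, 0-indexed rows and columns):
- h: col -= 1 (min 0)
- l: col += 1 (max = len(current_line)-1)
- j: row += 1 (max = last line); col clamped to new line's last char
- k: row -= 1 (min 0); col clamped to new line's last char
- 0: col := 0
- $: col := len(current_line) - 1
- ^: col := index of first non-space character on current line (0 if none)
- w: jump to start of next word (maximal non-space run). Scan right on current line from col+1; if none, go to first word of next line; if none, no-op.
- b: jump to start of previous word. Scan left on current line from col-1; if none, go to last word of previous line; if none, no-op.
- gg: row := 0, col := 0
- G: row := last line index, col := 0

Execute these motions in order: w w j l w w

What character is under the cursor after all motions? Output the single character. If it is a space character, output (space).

Answer: m

Derivation:
After 1 (w): row=0 col=5 char='g'
After 2 (w): row=0 col=11 char='s'
After 3 (j): row=1 col=11 char='b'
After 4 (l): row=1 col=12 char='l'
After 5 (w): row=1 col=16 char='c'
After 6 (w): row=2 col=0 char='m'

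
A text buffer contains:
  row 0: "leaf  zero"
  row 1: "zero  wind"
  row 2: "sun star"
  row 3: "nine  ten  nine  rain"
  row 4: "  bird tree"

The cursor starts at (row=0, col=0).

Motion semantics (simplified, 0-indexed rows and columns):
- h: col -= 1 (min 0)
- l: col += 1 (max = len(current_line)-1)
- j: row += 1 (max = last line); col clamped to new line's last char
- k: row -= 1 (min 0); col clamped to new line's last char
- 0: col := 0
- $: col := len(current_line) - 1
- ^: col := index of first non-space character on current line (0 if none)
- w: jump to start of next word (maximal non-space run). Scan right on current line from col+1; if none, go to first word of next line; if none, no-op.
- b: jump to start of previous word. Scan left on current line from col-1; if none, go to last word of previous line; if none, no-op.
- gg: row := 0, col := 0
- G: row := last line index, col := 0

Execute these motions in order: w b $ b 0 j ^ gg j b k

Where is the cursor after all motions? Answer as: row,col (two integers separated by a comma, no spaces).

Answer: 0,6

Derivation:
After 1 (w): row=0 col=6 char='z'
After 2 (b): row=0 col=0 char='l'
After 3 ($): row=0 col=9 char='o'
After 4 (b): row=0 col=6 char='z'
After 5 (0): row=0 col=0 char='l'
After 6 (j): row=1 col=0 char='z'
After 7 (^): row=1 col=0 char='z'
After 8 (gg): row=0 col=0 char='l'
After 9 (j): row=1 col=0 char='z'
After 10 (b): row=0 col=6 char='z'
After 11 (k): row=0 col=6 char='z'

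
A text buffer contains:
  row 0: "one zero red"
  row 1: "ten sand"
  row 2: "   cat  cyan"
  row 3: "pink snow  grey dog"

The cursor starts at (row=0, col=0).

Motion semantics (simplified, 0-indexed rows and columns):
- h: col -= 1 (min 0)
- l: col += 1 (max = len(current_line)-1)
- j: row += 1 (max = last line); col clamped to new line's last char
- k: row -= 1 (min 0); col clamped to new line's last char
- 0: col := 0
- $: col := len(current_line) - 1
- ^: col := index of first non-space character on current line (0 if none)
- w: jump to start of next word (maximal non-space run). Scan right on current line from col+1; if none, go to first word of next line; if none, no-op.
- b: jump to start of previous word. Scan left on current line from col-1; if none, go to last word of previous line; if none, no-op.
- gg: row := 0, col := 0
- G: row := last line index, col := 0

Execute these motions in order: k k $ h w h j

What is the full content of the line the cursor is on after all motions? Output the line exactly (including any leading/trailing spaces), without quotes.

Answer:    cat  cyan

Derivation:
After 1 (k): row=0 col=0 char='o'
After 2 (k): row=0 col=0 char='o'
After 3 ($): row=0 col=11 char='d'
After 4 (h): row=0 col=10 char='e'
After 5 (w): row=1 col=0 char='t'
After 6 (h): row=1 col=0 char='t'
After 7 (j): row=2 col=0 char='_'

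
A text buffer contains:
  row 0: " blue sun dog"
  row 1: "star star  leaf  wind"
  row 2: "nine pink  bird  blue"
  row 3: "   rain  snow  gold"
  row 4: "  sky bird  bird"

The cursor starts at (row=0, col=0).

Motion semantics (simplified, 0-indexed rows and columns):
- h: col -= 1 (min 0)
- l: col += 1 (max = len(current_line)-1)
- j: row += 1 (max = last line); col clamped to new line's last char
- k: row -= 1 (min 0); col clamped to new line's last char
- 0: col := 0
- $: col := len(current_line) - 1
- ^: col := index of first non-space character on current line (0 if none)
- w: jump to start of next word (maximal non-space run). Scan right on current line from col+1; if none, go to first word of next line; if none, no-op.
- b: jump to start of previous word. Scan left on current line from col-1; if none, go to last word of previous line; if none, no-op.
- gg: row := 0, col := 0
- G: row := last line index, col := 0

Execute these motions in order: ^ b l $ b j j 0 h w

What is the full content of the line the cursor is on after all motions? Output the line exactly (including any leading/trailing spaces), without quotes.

Answer: nine pink  bird  blue

Derivation:
After 1 (^): row=0 col=1 char='b'
After 2 (b): row=0 col=1 char='b'
After 3 (l): row=0 col=2 char='l'
After 4 ($): row=0 col=12 char='g'
After 5 (b): row=0 col=10 char='d'
After 6 (j): row=1 col=10 char='_'
After 7 (j): row=2 col=10 char='_'
After 8 (0): row=2 col=0 char='n'
After 9 (h): row=2 col=0 char='n'
After 10 (w): row=2 col=5 char='p'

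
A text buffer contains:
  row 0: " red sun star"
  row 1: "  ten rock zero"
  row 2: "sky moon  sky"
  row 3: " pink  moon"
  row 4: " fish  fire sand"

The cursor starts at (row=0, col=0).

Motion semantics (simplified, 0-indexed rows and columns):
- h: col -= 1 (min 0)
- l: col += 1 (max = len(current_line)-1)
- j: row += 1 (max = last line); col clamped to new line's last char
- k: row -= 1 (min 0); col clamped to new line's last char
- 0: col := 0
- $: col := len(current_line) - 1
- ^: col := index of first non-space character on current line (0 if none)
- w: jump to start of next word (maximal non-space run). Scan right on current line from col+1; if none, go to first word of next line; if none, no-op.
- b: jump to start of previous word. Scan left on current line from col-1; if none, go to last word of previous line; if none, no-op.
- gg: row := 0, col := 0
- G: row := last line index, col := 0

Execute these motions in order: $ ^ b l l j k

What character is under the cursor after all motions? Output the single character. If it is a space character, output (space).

After 1 ($): row=0 col=12 char='r'
After 2 (^): row=0 col=1 char='r'
After 3 (b): row=0 col=1 char='r'
After 4 (l): row=0 col=2 char='e'
After 5 (l): row=0 col=3 char='d'
After 6 (j): row=1 col=3 char='e'
After 7 (k): row=0 col=3 char='d'

Answer: d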